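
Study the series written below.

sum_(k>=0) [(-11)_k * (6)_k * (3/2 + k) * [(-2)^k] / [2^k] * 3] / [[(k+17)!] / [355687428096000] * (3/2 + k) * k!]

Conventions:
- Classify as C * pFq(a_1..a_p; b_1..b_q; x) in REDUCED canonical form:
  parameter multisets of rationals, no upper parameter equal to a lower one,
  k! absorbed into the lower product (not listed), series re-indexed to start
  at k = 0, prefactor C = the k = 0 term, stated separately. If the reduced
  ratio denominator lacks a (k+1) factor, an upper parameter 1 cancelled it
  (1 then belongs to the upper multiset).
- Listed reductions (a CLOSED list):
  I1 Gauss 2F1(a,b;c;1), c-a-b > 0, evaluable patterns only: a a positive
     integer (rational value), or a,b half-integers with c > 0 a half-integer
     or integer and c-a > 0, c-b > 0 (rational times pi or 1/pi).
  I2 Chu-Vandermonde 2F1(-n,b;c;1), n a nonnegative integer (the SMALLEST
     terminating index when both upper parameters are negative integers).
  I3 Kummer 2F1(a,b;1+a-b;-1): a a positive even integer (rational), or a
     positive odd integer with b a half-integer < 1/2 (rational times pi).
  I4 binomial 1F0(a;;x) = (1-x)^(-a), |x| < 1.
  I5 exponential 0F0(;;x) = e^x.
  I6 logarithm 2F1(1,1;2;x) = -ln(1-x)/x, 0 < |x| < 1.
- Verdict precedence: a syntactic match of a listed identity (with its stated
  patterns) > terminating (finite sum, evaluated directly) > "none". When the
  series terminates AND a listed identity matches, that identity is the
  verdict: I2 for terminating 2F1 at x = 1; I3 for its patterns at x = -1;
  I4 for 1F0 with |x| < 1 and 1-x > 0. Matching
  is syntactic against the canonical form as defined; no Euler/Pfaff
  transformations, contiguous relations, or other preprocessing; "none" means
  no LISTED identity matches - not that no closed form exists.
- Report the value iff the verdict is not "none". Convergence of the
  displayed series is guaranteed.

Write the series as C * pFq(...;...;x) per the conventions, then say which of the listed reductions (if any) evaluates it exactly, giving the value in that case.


The series (x = -1) is 2F1: upper {-11, 6}, lower {18}, prefactor 3. Verdict: the Kummer evaluation I3 matches (x = -1; c = 18 equals 1+a-b for upper {-11, 6}: listed pattern). Exact value: 102.

Structural cue: from the first term 3: the two k-th powers (C = 3, x = -1) combine into one argument.
Step ratio: r(k) = (-1) * (k-11) (k+6) / [(k+18) (k+1)] ; factor over Q: parameters, x = (-1), and C = 3.


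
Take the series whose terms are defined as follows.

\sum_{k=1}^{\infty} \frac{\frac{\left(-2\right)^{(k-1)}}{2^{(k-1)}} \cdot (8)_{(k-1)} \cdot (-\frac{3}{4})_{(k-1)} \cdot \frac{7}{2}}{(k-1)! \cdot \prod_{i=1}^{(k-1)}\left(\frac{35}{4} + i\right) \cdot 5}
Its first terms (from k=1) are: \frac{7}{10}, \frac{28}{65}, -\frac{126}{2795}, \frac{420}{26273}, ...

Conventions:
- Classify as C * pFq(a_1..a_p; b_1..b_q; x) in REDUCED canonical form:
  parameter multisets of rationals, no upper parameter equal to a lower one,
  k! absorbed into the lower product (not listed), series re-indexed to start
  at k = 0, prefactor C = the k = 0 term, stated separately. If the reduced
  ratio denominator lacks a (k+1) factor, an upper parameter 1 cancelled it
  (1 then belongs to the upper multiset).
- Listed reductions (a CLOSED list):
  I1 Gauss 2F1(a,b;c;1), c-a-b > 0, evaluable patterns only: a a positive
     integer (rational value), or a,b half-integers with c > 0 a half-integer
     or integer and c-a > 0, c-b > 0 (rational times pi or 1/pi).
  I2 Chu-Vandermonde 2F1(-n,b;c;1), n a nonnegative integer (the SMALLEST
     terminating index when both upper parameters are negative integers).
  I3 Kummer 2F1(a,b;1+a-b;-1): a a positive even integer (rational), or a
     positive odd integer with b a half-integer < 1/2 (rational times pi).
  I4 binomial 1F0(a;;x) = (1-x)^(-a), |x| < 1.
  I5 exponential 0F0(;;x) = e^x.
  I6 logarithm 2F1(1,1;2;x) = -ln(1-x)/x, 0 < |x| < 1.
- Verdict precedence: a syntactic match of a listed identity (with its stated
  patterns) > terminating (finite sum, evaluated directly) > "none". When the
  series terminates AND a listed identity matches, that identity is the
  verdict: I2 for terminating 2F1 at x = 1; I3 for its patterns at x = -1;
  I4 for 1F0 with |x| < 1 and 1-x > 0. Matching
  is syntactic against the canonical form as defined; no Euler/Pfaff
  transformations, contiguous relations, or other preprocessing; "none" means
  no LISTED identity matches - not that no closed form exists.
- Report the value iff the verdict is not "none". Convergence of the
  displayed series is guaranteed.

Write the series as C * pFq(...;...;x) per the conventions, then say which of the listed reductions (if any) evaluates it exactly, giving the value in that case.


At argument -1: a 2F1 with upper {-\frac{3}{4}, 8}, lower {\frac{39}{4}}, scaled by C = \frac{7}{10}. Verdict (x = -1): Kummer (I3) applies (x = -1; c = \frac{39}{4} equals 1+a-b for upper {-\frac{3}{4}, 8}: listed pattern). Exact value: \frac{44919}{40960}.

Structural cue: t_0 = \frac{7}{10} here, and the two k-th powers (C = 7/10, x = -1) combine into one argument.
Consecutive-term ratio: r(k) = -1 * (k-\frac{3}{4}) (k+8) / [(k+\frac{39}{4}) (k+1)] - rational in k. x = -1; t_0 = \frac{7}{10}; negate the roots.


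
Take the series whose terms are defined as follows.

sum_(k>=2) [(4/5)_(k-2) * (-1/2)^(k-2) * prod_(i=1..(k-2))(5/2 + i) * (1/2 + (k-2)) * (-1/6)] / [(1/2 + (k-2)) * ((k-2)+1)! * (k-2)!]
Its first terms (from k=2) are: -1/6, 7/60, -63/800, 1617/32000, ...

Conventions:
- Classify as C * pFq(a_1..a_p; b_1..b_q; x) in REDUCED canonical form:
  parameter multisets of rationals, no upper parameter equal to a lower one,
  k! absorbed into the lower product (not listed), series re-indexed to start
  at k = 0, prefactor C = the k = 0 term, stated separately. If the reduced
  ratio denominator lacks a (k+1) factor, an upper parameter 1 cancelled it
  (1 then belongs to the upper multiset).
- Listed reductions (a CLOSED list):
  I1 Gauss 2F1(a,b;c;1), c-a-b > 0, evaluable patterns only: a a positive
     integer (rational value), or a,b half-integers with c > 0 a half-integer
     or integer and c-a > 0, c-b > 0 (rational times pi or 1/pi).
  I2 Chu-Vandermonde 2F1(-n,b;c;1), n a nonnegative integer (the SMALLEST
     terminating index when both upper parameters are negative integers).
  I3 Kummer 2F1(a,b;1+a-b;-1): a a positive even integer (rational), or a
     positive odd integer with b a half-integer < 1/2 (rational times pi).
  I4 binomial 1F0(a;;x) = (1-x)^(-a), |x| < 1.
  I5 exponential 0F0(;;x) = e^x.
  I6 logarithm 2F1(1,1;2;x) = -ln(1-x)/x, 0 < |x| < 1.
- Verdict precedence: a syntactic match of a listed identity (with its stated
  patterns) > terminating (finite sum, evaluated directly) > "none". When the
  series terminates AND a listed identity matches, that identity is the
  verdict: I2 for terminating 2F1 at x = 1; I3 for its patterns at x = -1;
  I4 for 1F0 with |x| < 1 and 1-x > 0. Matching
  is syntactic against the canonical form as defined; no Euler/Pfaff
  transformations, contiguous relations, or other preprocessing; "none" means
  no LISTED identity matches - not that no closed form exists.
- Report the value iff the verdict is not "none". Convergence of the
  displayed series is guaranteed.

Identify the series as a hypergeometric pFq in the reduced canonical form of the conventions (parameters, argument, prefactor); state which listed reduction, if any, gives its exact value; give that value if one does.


Prefactor -1/6, argument -1/2: 2F1 with upper {4/5, 7/2} over lower {2}. Verdict: none (x = -1/2): each listed identity misses the multisets {4/5, 7/2} ; {2}.

Structural cue: t_0 = -1/6 here, and the running product (C = -1/6) telescopes to a rising factorial.
Adjacent-term ratio: r(k) = (-1/2) * (k+4/5) (k+7/2) / [(k+2) (k+1)] - poly over poly, x = (-1/2) from leading terms; C = -1/6 at k = 0.


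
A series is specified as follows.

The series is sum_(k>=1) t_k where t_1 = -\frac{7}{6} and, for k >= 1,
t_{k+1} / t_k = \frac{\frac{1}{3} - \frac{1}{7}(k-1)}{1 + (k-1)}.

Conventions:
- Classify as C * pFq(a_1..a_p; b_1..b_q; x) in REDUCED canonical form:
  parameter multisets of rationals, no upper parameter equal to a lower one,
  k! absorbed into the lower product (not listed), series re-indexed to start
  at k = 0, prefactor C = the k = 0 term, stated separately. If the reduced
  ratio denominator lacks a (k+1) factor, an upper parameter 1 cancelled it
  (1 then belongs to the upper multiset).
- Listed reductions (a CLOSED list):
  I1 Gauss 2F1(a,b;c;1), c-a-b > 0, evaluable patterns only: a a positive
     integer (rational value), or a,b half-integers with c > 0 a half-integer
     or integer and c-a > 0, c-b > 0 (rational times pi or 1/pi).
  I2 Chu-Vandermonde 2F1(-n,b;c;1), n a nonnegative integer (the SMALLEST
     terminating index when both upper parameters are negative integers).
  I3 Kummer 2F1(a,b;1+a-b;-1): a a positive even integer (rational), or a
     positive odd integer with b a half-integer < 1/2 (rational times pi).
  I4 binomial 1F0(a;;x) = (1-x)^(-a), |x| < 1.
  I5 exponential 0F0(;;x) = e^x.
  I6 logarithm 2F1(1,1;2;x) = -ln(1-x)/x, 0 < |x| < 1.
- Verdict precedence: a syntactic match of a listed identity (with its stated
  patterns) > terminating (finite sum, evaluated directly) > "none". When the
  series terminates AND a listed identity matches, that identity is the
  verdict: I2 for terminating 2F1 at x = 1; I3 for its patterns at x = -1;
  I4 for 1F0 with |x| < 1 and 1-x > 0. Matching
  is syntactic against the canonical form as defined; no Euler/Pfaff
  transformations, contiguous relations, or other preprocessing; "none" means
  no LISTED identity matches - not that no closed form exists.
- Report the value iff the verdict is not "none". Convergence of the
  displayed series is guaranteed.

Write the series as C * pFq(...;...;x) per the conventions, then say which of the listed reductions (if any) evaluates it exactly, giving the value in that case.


Key observation: t_0 being -\frac{7}{6}, roots of the ratio polynomials (prefactor -7/6) are the negated parameters.
Term ratio: r(k) = -\frac{1}{7} * (k-\frac{7}{3}) / [(k+1)] - rational in k. x = -\frac{1}{7}; t_0 = -\frac{7}{6}; negate the roots.

With C = -\frac{7}{6}: the canonical form is 1F0(-\frac{7}{3}; -; -\frac{1}{7}). Verdict (x = -\frac{1}{7}): the binomial series (I4) applies (the 1F0 binomial series: exponent 7/3, x = -\frac{1}{7}). Hence: \left(-\frac{7}{6}\right) \cdot \left(\frac{8}{7}\right)^{\frac{7}{3}}.


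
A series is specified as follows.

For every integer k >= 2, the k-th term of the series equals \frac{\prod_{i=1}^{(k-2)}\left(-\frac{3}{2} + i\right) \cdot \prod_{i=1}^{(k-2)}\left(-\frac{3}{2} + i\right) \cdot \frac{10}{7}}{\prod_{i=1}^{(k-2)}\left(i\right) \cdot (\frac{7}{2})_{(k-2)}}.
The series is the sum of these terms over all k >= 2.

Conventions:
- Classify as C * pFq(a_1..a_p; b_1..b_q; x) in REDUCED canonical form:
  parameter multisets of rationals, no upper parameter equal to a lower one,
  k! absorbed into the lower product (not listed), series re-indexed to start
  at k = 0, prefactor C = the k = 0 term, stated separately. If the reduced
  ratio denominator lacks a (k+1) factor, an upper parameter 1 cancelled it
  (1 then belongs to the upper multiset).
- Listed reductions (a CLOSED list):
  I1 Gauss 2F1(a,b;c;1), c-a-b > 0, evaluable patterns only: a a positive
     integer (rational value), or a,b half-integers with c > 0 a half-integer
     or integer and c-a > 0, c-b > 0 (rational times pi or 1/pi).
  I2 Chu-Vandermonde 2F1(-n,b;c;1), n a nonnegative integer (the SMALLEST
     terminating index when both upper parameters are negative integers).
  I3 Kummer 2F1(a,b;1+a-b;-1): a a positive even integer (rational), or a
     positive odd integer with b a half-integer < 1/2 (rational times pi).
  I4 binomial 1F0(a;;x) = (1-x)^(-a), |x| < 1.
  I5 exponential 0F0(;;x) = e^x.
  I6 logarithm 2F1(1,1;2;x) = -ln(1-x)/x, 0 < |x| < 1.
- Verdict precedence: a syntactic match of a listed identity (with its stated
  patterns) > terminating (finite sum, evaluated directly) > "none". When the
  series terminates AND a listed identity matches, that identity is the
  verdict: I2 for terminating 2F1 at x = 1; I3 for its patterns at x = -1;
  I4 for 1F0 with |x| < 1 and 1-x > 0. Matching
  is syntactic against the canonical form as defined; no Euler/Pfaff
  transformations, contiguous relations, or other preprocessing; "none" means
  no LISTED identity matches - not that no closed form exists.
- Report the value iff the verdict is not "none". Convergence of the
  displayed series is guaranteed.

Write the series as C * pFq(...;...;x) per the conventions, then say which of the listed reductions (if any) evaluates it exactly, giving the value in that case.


At argument 1: a 2F1 with upper {-\frac{1}{2}, -\frac{1}{2}}, lower {\frac{7}{2}}, scaled by C = \frac{10}{7}. Verdict: the half-integer Gauss pattern (I1) applies (x = 1; upper {-\frac{1}{2}, -\frac{1}{2}} half-integers, c = \frac{7}{2} in the evaluable pattern). Its exact value is \frac{125}{256} \cdot \pi.

First insight: x = 1 and the running product (C = 10/7, x = 1) telescopes to a rising factorial.
Step ratio: r(k) = 1 * (k-\frac{1}{2}) (k-\frac{1}{2}) / [(k+\frac{7}{2}) (k+1)] ; factor over Q: parameters, x = 1, and C = \frac{10}{7}.


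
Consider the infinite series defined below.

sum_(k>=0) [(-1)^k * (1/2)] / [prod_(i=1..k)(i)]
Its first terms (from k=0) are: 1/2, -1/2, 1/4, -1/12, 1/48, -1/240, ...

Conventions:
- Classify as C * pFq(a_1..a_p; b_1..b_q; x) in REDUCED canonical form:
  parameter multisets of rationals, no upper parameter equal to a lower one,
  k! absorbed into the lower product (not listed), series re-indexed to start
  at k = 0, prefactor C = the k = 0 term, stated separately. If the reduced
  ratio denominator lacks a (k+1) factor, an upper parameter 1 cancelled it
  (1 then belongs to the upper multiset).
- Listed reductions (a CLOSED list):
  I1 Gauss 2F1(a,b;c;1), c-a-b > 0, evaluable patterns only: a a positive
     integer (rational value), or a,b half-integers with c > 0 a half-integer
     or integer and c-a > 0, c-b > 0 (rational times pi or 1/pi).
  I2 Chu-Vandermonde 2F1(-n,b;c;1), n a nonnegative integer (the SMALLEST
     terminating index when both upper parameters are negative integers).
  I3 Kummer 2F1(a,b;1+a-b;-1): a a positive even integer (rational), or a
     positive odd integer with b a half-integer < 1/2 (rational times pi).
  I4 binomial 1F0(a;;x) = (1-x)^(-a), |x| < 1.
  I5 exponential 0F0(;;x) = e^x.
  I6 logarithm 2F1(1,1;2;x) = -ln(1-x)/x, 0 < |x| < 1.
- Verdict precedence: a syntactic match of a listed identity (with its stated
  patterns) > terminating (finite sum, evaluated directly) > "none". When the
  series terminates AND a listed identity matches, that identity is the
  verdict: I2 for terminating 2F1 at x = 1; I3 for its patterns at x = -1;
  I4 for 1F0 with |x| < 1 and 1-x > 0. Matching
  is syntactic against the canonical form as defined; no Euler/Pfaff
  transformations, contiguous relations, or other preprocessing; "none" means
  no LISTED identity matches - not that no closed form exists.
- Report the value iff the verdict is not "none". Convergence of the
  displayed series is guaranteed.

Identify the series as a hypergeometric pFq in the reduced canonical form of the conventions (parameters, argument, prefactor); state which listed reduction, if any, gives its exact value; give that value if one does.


Classification (C = 1/2): 0F0 with upper {-}, lower {-}, argument x = -1. Verdict at x = -1: exponential (I5) matches (the 0F0 exponential series at x = -1). Exact value: (1/2) * e^(-1).

Structural cue: from the first term 1/2: the product of the first k integers (C = 1/2) is k!.
Consecutive-term ratio: r(k) = (-1) * 1 / [(k+1)] - rational in k. x = (-1); t_0 = 1/2; negate the roots.


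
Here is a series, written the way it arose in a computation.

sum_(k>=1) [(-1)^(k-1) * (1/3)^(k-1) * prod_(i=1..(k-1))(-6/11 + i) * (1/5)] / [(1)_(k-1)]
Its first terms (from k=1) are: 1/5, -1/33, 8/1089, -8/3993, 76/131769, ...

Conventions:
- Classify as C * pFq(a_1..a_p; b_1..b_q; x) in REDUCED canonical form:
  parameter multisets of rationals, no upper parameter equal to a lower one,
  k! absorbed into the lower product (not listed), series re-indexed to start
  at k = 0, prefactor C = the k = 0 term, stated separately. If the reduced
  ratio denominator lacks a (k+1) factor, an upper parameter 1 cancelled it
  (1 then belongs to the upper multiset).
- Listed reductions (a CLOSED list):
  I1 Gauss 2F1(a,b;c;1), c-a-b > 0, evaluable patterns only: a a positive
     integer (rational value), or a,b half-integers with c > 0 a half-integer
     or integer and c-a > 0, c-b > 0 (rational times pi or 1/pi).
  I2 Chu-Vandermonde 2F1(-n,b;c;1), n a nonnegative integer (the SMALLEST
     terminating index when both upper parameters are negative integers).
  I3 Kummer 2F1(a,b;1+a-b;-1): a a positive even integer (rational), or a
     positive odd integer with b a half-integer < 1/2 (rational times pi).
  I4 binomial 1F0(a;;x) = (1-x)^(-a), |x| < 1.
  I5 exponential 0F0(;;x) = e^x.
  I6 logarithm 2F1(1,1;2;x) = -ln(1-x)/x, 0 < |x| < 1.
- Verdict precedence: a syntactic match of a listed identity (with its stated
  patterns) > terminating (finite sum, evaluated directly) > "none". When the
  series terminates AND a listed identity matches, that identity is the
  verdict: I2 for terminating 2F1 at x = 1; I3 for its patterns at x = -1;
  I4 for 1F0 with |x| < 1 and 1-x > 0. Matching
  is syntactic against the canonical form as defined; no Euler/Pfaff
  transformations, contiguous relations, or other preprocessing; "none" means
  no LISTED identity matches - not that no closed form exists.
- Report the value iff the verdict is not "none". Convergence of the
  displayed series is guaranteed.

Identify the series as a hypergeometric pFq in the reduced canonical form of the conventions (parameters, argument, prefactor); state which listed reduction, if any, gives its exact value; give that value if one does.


Structural cue: t_0 being 1/5, the running product (C = 1/5) telescopes to a rising factorial.
Step ratio: r(k) = (-1/3) * (k+5/11) / [(k+1)] ; factor over Q: parameters, x = (-1/3), and C = 1/5.

With C = 1/5: the canonical form is 1F0(5/11; -; -1/3). Verdict: binomial (I4) matches (the 1F0 binomial series: exponent -5/11, x = -1/3). Hence: (1/5) * (4/3)^(-5/11).


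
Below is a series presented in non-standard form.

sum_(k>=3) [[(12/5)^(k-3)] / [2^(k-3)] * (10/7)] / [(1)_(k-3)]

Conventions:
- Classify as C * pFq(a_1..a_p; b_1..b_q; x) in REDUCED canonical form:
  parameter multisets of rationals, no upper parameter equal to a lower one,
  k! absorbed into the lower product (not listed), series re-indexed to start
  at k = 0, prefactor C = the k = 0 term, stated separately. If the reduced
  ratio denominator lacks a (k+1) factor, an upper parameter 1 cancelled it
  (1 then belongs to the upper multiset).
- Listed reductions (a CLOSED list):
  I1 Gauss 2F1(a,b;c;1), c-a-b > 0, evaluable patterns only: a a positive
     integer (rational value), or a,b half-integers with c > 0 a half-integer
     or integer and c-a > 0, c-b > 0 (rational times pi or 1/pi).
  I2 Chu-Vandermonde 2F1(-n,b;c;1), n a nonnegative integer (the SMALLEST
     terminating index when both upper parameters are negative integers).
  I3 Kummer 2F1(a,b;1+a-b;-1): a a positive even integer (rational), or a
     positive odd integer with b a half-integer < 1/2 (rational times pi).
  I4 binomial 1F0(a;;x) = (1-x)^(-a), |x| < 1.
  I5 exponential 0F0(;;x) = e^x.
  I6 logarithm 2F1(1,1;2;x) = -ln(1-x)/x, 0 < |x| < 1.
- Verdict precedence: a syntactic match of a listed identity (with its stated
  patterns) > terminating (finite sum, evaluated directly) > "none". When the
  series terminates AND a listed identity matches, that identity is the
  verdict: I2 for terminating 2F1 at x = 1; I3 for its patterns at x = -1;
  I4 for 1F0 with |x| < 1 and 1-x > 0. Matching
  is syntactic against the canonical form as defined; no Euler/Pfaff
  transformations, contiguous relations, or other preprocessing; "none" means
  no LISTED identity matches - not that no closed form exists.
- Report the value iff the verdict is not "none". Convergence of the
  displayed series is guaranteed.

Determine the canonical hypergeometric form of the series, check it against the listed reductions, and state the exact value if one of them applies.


Canonical form: C = 10/7 times 0F0 with upper {-}, lower {-}, x = 6/5. Verdict: the I5 exponential reduction applies (the 0F0 exponential series at x = 6/5). Value: (10/7) * e^(6/5).

Key observation: t_0 = 10/7 here, and the two k-th powers (prefactor 10/7) combine into one argument.
Term ratio: r(k) = (6/5) * 1 / [(k+1)] ; factor over Q: parameters, x = (6/5), and C = 10/7.


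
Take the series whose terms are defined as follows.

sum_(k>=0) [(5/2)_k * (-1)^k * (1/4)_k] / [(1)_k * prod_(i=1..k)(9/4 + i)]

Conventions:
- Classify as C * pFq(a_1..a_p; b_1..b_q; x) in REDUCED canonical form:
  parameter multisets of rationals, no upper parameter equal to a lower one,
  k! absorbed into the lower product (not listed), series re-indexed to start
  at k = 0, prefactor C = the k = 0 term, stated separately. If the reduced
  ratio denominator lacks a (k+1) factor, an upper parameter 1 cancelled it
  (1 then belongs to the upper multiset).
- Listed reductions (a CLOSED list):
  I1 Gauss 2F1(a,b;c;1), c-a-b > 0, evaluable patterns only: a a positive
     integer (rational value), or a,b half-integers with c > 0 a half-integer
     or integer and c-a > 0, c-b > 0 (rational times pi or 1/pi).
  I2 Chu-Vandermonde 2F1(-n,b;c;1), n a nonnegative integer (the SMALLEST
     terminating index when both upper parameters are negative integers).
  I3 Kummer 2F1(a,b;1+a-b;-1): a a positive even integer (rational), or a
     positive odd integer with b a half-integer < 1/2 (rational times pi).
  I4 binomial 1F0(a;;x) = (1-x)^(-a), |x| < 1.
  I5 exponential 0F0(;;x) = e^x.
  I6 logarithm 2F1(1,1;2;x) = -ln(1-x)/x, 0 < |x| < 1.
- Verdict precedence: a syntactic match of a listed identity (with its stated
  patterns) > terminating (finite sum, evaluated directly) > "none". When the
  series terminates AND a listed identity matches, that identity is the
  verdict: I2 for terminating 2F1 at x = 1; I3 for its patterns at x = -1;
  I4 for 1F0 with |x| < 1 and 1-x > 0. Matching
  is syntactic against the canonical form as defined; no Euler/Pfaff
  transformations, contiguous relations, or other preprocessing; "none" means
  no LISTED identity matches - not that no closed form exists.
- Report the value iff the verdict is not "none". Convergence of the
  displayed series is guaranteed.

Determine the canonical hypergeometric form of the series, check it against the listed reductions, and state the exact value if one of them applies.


Canonical form: C = 1 times 2F1 with upper {1/4, 5/2}, lower {13/4}, x = -1. Verdict: none - this 2F1 at x = -1 matches no listed pattern, and upper {1/4, 5/2} holds no stopper.

The tell: t_0 being 1, the lower running product (prefactor 1) is a rising factorial.
Ratio: r(k) = (-1) * (k+1/4) (k+5/2) / [(k+13/4) (k+1)] - poly over poly, x = (-1) from leading terms; C = 1 at k = 0.


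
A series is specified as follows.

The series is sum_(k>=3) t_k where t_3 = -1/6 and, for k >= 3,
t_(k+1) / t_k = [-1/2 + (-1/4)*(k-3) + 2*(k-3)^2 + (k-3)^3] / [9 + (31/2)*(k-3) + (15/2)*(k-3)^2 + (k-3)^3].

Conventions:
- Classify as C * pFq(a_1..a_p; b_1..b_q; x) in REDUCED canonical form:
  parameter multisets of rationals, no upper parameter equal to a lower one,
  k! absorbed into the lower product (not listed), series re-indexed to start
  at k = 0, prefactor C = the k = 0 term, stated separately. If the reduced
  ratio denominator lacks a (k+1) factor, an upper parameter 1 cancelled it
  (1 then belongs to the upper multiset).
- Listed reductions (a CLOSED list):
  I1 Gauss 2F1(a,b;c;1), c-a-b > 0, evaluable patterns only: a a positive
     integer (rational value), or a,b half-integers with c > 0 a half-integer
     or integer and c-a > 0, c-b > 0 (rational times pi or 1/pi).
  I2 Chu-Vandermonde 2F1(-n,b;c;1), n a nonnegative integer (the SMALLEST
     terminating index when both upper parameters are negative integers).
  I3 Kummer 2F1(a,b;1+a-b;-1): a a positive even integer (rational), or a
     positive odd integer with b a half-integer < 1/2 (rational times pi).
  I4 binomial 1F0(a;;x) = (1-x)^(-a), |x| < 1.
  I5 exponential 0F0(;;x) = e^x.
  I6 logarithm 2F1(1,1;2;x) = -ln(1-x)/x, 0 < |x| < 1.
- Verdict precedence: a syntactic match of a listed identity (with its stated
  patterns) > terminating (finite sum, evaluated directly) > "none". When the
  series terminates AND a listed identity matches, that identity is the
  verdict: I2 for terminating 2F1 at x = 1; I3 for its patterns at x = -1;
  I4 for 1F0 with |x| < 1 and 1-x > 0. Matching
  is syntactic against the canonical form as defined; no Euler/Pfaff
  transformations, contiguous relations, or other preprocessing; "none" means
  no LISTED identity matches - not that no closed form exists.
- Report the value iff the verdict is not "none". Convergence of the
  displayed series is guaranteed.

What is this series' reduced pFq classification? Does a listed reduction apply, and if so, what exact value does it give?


At argument 1: a 2F1 with upper {-1/2, 1/2}, lower {9/2}, scaled by C = -1/6. Verdict: Gauss's theorem I1 (half-integer case) fires (x = 1; upper {-1/2, 1/2} half-integers, c = 9/2 in the evaluable pattern). Exact value: (-1225/24576) * pi.

First insight: from the first term -1/6: the expanded ratio factors over Q; C = -1/6, x = 1, roots give parameters.
Term ratio: r(k) = 1 * (k-1/2) (k+1/2) / [(k+9/2) (k+1)] - rational in k. x = 1; t_0 = -1/6; negate the roots.


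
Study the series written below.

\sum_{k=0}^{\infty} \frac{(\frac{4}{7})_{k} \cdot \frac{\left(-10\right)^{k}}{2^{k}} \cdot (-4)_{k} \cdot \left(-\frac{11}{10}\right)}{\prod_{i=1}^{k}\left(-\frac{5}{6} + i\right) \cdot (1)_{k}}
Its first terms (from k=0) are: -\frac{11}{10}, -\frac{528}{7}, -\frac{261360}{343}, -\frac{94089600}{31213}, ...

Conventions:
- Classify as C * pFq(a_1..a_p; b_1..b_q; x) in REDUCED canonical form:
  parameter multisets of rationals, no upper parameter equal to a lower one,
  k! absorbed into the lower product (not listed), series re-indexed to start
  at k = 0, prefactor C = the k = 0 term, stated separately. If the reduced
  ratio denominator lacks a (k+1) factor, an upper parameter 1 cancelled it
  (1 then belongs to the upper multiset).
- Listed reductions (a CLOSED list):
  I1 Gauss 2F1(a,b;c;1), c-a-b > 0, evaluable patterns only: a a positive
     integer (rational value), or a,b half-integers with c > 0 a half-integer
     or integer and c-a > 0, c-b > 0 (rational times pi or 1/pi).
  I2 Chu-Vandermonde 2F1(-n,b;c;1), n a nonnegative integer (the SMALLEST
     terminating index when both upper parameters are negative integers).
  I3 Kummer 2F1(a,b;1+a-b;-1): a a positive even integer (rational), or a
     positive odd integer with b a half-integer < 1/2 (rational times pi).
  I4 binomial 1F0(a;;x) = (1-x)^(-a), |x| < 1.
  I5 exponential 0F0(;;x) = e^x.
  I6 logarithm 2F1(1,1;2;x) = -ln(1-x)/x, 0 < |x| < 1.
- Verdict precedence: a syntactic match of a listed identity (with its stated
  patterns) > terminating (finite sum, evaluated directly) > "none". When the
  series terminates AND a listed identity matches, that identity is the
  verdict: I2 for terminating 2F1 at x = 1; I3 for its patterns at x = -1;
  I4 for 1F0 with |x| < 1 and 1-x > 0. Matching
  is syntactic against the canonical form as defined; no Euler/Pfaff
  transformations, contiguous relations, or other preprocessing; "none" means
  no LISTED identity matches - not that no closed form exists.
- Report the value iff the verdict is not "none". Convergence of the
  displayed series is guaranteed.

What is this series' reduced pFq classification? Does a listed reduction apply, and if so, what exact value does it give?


Reduced: x = -5, 2F1, upper = {-4, \frac{4}{7}}, lower = {\frac{1}{6}}, C = -\frac{11}{10}. Verdict: terminating - upper -4 stops the sum at k = 4; the 5 terms are added exactly. Sum: -\frac{336366521579}{41513290}.

Key observation: t_0 = -\frac{11}{10} here, and (1)_k (prefactor -11/10) is k! itself.
Step ratio: r(k) = -5 * (k-4) (k+\frac{4}{7}) / [(k+\frac{1}{6}) (k+1)] ; factor over Q: parameters, x = -5, and C = -\frac{11}{10}.


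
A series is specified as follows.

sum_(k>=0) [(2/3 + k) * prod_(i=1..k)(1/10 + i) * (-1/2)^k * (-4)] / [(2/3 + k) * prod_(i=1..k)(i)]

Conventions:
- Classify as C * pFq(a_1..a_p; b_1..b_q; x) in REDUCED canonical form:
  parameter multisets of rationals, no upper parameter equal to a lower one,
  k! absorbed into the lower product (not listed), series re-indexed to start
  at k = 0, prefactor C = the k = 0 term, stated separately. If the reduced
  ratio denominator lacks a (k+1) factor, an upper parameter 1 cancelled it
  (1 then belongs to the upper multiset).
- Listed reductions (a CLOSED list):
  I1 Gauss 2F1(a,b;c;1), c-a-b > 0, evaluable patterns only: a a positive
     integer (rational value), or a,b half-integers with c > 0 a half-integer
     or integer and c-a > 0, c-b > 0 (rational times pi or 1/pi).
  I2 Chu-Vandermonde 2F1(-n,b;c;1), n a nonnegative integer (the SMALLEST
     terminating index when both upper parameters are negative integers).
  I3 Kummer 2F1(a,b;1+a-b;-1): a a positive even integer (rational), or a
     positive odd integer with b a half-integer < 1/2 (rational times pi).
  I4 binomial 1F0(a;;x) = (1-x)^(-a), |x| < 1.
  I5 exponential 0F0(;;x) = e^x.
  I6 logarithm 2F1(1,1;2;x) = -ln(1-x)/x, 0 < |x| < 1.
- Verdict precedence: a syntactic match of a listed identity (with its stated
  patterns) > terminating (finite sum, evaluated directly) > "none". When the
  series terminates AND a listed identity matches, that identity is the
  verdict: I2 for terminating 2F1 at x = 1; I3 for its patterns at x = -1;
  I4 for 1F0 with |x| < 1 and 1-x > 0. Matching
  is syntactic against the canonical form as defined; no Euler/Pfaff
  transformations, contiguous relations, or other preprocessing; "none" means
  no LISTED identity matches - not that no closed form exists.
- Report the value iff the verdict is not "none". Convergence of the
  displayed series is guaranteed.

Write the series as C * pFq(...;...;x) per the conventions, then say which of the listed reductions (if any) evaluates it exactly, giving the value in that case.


Canonical form: C = -4 times 1F0 with upper {11/10}, lower {-}, x = -1/2. Verdict: the binomial series (I4) fires (the 1F0 binomial series: exponent -11/10, x = -1/2). Its exact value is (-4) * (3/2)^(-11/10).

The tell: with t_0 = -4, k + 2/3 divides numerator and denominator alike; prefactor -4 after cancelling.
Ratio: r(k) = (-1/2) * (k+11/10) / [(k+1)] - rational in k, leading ratio (-1/2); with t_0 = -4, classification follows.


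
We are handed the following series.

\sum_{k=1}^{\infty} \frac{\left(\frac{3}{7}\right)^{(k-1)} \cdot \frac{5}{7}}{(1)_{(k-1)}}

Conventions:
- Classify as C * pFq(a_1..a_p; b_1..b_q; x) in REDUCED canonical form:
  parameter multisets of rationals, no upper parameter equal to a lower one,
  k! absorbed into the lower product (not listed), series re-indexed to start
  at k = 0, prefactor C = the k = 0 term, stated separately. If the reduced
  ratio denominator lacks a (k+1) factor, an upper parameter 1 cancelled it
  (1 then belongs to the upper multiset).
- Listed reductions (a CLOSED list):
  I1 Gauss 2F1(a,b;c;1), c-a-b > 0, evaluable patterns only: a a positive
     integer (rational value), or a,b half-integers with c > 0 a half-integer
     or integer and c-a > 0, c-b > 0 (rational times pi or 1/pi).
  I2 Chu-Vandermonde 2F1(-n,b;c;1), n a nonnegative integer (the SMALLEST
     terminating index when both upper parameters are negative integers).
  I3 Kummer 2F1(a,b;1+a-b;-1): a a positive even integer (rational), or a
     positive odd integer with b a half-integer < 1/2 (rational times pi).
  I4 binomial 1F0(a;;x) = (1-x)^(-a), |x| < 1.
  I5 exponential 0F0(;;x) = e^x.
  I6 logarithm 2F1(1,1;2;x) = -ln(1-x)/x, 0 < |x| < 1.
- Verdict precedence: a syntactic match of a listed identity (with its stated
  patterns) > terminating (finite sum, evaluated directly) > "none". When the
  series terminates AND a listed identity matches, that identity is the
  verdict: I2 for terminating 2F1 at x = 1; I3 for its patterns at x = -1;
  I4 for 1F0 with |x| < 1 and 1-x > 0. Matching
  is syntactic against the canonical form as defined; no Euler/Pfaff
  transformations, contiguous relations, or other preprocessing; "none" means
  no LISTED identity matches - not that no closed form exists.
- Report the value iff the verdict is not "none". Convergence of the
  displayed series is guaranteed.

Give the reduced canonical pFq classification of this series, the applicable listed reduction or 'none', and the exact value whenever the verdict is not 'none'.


The series (x = \frac{3}{7}) is 0F0: upper {-}, lower {-}, prefactor \frac{5}{7}. Verdict: the I5 exponential reduction fires (the 0F0 exponential series at x = \frac{3}{7}). Its exact value is \frac{5}{7} \cdot e^{\frac{3}{7}}.

The tell: t_0 = \frac{5}{7} here, and (1)_k (C = 5/7) is k! itself.
Term ratio: r(k) = \frac{3}{7} * 1 / [(k+1)] - rational in k. x = \frac{3}{7}; t_0 = \frac{5}{7}; negate the roots.


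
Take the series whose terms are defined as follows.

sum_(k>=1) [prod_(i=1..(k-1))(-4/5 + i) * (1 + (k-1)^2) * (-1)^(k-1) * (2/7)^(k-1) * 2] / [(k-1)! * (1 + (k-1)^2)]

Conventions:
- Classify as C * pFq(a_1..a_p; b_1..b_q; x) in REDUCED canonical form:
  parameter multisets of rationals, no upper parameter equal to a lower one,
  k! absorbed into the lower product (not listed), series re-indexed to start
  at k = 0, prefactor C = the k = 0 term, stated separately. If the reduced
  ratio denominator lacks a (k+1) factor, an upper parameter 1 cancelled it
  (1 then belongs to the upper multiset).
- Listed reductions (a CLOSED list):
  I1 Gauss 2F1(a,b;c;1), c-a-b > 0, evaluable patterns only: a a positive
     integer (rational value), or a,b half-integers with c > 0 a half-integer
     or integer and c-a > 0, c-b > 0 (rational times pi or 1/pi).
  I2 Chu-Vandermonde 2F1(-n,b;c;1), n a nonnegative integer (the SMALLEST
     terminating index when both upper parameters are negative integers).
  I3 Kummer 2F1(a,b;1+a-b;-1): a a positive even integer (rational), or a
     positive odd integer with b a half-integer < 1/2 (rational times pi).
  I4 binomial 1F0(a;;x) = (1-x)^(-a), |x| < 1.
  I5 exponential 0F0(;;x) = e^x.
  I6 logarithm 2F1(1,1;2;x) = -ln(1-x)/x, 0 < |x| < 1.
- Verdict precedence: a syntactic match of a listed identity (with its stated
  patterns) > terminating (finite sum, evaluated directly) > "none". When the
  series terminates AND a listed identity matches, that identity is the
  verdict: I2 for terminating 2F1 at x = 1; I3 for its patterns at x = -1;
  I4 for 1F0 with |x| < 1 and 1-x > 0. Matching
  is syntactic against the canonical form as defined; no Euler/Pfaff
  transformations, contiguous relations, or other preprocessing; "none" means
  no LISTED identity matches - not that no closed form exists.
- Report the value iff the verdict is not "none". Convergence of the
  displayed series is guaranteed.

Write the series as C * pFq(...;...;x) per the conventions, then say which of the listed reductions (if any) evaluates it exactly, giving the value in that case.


Classification (C = 2): 1F0 with upper {1/5}, lower {-}, argument x = -2/7. Verdict: the I4 binomial reduction applies (the 1F0 binomial series: exponent -1/5, x = -2/7). Hence: 2 * (9/7)^(-1/5).

Key observation: from the first term 2: the running product (prefactor 2) telescopes to a rising factorial.
Ratio: r(k) = (-2/7) * (k+1/5) / [(k+1)] - rational; roots negated = parameters, x = (-2/7), C = 2.


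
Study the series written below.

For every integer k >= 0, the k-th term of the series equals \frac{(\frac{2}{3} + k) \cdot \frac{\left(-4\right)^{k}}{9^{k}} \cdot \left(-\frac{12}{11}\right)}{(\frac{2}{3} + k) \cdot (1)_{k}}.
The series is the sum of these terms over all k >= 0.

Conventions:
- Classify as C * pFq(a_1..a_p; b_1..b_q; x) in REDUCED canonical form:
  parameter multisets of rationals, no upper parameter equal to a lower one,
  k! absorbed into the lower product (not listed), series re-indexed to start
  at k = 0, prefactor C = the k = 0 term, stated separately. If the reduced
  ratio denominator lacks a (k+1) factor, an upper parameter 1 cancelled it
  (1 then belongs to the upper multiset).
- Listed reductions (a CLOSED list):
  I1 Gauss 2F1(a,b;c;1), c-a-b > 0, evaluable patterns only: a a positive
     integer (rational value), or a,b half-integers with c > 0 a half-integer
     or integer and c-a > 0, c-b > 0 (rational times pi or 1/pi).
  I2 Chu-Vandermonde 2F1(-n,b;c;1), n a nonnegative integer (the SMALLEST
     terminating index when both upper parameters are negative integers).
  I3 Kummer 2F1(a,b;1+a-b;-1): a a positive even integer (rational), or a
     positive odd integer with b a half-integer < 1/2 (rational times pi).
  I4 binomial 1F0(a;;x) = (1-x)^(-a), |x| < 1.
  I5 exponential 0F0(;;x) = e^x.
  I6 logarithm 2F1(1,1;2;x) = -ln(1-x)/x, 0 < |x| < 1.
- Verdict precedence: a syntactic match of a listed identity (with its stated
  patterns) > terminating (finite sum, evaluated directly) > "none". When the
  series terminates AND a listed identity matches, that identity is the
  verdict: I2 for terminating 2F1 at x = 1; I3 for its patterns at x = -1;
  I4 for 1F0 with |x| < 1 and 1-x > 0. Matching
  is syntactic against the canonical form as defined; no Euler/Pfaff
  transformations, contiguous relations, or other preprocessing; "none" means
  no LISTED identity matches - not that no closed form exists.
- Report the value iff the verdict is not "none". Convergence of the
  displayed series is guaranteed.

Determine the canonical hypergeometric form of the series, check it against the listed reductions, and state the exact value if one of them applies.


Classification (C = -\frac{12}{11}): 0F0 with upper {-}, lower {-}, argument x = -\frac{4}{9}. Verdict: exponential (I5) fires (the 0F0 exponential series at x = -\frac{4}{9}). Hence: \left(-\frac{12}{11}\right) \cdot e^{-\frac{4}{9}}.

Key observation: x = -\frac{4}{9} and the two geometric factors (prefactor -12/11) combine into one argument.
Consecutive-term ratio: r(k) = -\frac{4}{9} * 1 / [(k+1)] - poly over poly, x = -\frac{4}{9} from leading terms; C = -\frac{12}{11} at k = 0.


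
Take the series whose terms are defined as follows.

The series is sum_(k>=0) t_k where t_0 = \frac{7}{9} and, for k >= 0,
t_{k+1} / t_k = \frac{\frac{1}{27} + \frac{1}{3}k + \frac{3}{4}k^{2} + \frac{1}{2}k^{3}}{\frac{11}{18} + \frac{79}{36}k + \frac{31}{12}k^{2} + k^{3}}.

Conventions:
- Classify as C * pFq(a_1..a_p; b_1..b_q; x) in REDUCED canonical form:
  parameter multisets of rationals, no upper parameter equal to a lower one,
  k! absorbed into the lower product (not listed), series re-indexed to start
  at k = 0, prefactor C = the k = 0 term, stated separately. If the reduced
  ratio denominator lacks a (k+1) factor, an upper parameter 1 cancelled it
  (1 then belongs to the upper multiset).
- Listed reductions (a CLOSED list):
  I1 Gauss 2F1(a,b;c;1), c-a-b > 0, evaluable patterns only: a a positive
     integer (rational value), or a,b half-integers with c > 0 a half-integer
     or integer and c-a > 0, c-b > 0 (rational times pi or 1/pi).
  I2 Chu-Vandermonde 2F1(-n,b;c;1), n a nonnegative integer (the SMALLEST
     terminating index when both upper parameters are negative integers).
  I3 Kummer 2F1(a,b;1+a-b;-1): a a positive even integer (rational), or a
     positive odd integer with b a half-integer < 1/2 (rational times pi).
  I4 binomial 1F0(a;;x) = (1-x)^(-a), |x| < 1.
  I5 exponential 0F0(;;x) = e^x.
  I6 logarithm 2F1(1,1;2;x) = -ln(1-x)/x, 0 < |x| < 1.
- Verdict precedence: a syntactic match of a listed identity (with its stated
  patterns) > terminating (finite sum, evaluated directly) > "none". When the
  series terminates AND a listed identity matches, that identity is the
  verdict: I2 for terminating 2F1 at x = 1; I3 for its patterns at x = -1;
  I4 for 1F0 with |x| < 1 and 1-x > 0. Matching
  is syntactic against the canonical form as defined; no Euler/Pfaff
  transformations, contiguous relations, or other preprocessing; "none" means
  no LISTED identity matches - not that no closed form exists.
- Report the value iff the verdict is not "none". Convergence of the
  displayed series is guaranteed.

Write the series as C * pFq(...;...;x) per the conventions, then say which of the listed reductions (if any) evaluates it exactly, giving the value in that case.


This is \frac{7}{9} * 2F1(\frac{1}{6}, \frac{2}{3}; \frac{11}{12}; \frac{1}{2}) in reduced canonical form. Verdict: no listed reduction: x = \frac{1}{2} and upper {\frac{1}{6}, \frac{2}{3}} fail every I1-I6 pattern.

Key step: t_0 being \frac{7}{9}, cancel k + 2/3 from the displayed ratio first; then C = 7/9.
Term ratio: r(k) = \frac{1}{2} * (k+\frac{1}{6}) (k+\frac{2}{3}) / [(k+\frac{11}{12}) (k+1)] - poly over poly, x = \frac{1}{2} from leading terms; C = \frac{7}{9} at k = 0.
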